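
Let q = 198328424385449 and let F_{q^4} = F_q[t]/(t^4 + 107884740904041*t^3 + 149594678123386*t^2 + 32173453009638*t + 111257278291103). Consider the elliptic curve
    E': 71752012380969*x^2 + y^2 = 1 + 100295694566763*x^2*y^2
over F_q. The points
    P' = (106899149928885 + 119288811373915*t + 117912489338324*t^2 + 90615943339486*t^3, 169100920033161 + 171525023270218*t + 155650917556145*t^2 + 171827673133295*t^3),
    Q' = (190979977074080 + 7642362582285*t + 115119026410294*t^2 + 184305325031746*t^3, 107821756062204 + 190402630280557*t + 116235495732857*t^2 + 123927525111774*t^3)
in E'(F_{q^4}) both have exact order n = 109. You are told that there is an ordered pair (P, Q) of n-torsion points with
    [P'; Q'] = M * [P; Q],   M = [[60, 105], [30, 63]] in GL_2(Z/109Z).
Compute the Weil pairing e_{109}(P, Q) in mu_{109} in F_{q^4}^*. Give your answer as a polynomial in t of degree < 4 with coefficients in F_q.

e_{109} is bilinear + alternating on E[109], so e_{109}(60*P + 105*Q, 30*P + 63*Q) = e_{109}(P,Q)^(60*63-105*30).
60*63 - 105*30 = 630; reduced mod 109: det = 85, inverse 59.
Map (x,y)_Ed via u=(1+y)/(1-y), v=(1+y)/((1-y)x) to Montgomery A=191729967040474,B=154331272932085; then to (a',b')=(58040369845208,28277331178782).
Double-and-add over 1101101: 7-1 doublings, 5-1 additions; each step l_{T,T}/v_{2T} or l_{T,P'}/v at Q'+S for random S.
The quotient is 58244623429264 + 117824500756150*t + 134760183211307*t^2 + 137737181542744*t^3.
Raise to 59: e(P,Q) = 20410001114509 + 175402449866828*t + 6004922638976*t^2 + 62791437277023*t^3 in mu_{109}.

20410001114509 + 175402449866828*t + 6004922638976*t^2 + 62791437277023*t^3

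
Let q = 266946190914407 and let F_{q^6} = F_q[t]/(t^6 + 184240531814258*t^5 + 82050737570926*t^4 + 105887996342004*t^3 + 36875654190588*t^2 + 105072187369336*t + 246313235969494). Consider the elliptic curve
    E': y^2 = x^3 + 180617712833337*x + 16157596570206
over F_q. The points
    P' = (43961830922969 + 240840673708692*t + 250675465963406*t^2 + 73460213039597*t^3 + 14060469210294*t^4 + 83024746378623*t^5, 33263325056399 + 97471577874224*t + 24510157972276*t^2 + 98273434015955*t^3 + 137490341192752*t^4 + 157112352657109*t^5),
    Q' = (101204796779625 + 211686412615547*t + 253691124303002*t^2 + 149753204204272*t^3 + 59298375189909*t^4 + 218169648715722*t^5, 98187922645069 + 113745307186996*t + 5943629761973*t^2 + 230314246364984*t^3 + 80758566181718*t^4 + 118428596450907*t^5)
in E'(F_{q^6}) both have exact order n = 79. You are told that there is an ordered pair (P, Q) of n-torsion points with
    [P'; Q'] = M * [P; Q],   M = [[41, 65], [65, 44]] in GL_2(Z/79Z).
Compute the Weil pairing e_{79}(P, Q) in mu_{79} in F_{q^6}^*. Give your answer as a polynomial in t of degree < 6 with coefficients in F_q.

The 79-Weil pairing on E[79] over F_{266946190914407} is alternating-bilinear: e_{79}(P',Q') = e_{79}(P,Q)^det(M).
Inverting 28 mod 79: 48. Thus e_{79}(P,Q) = e(P',Q')^{48}.
n = 79 = (1001111)_2 (7 bits, wt 5); accumulate f_{79,P'}(Q'+S)/f_{79,P'}(S) along the 6-step ladder.
f_P(D_Q)/f_Q(D_P) = 263254755263453 + 78107344149836*t + 138850181370937*t^2 + 91283858266276*t^3 + 59043540002169*t^4 + 146540538769522*t^5.
Finally e_{79}(P,Q) = 205329673243772 + 141490089659679*t + 252982339919068*t^2 + 145074324229608*t^3 + 185340303038710*t^4 + 13336618330504*t^5.

205329673243772 + 141490089659679*t + 252982339919068*t^2 + 145074324229608*t^3 + 185340303038710*t^4 + 13336618330504*t^5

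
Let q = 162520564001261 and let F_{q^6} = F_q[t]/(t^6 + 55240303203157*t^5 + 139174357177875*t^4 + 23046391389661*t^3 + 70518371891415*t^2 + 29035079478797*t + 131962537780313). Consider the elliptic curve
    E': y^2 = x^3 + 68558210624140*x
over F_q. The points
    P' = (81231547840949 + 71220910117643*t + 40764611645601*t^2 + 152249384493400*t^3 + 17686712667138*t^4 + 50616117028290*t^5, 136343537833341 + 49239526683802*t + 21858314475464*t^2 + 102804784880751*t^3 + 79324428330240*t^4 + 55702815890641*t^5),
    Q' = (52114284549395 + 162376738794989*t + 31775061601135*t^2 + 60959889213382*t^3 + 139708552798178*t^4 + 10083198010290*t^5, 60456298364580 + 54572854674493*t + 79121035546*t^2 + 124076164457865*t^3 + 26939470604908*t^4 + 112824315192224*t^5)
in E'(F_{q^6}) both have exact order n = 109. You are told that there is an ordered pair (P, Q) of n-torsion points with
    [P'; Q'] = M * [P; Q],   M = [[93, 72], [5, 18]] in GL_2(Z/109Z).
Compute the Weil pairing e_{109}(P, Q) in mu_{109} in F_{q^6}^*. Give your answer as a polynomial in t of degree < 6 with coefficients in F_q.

Under M = [[93,72],[5,18]] in GL_2(Z/109), e_{109}(P',Q') = e_{109}(P,Q)^(93*18-72*5 mod 109).
det(M) mod 109 = 6; its inverse in (Z/109)^* is 91 (check: 6*91 mod 109 = 1).
Build f_{109,P'} and f_{109,Q'} via the 7-bit ladder of 109=1101101_2; evaluate at shifted divisors; quotient in F_{162520564001261^6}.
The quotient is 10470611584056 + 73340412919867*t + 16574718089143*t^2 + 26491350151008*t^3 + 155981291085347*t^4 + 91497074711794*t^5.
Finally e_{109}(P,Q) = 105044183087944 + 159929511310258*t + 71470301405263*t^2 + 93796338838026*t^3 + 14226819339923*t^4 + 128679931231308*t^5.

105044183087944 + 159929511310258*t + 71470301405263*t^2 + 93796338838026*t^3 + 14226819339923*t^4 + 128679931231308*t^5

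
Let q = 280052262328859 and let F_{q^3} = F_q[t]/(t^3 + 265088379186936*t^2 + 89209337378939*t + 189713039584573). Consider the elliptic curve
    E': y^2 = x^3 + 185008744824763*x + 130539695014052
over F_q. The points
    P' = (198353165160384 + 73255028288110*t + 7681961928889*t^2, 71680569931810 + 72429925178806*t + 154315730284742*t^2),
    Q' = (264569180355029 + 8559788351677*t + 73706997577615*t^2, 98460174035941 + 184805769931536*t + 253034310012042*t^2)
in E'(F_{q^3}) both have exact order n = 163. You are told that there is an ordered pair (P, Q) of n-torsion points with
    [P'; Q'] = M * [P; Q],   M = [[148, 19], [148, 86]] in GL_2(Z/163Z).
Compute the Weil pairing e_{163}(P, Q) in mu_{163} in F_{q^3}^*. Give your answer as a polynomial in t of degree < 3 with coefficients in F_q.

The 163-Weil pairing on E[163] over F_{280052262328859} is alternating-bilinear: e_{163}(P',Q') = e_{163}(P,Q)^det(M).
Inverting 136 mod 163: 6. Thus e_{163}(P,Q) = e(P',Q')^{6}.
Build f_{163,P'} and f_{163,Q'} via the 8-bit ladder of 163=10100011_2; evaluate at shifted divisors; quotient in F_{280052262328859^3}.
The quotient is 22655955710078 + 157260184408813*t + 258719028108209*t^2.
Raise to 6: e(P,Q) = 197912739034597 + 230398076931740*t + 220954934698323*t^2 in mu_{163}.

197912739034597 + 230398076931740*t + 220954934698323*t^2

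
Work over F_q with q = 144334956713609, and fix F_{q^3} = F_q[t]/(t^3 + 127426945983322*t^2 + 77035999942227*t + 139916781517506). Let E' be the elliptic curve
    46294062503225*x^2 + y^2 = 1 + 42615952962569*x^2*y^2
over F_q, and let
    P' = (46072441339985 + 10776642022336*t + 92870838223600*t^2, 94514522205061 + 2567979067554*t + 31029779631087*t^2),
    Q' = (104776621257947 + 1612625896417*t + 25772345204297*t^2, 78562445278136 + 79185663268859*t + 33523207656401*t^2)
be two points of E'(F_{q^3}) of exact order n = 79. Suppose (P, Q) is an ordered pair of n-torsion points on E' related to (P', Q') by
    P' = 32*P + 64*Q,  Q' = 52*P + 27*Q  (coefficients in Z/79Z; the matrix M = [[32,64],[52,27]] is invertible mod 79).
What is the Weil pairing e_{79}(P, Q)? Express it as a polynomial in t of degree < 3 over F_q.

31802247731547 + 45239418020781*t + 45825199430781*t^2

Alternating bilinearity on E[79] (values in mu_{79} in F_{144334956713609^3}) gives e(P',Q') = e(P,Q)^det(M).
Inverting 64 mod 79: 21. Thus e_{79}(P,Q) = e(P',Q')^{21}.
Map (x,y)_Ed via u=(1+y)/(1-y), v=(1+y)/((1-y)x) to Montgomery A=39205638021383,B=82508450810377; then to (a',b')=(35825605802931,95105704359980).
7-bit Miller (1001111) on E'/F_{144334956713609} with a'=35825605802931, b'=95105704359980: accumulate tangent/chord ratios at Q'+S and P'+S'.
So e_{79}(P',Q') = 44453885949803 + 78811086855278*t + 23852313024921*t^2.
Hence e(P,Q) = 31802247731547 + 45239418020781*t + 45825199430781*t^2 in F_{144334956713609^3}^*.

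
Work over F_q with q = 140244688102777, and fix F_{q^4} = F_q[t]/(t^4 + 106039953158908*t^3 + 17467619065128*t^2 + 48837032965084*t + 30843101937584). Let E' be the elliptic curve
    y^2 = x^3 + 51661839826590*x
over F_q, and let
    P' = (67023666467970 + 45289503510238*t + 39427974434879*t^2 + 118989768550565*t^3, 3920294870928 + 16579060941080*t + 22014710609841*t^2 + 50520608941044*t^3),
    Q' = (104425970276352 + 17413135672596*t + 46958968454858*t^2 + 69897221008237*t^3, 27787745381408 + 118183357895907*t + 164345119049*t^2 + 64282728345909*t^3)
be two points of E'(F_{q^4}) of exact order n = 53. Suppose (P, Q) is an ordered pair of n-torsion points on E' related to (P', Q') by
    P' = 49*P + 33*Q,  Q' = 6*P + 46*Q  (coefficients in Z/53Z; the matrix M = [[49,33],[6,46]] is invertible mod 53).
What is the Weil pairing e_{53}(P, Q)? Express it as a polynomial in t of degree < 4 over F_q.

15299446479165 + 12169381725997*t + 96840014244743*t^2 + 6538729205644*t^3

The 53-Weil pairing on E[53] over F_{140244688102777} is alternating-bilinear: e_{53}(P',Q') = e_{53}(P,Q)^det(M).
So e_{53}(P,Q) = e_{53}(P',Q')^{24}, since 42*24 = 1 mod 53.
Miller loop for e_{53} over F_{140244688102777^4}: bits of 53 = 110101; 5 double steps + 3 add steps, l/v at each.
f_P(D_Q)/f_Q(D_P) = 124098705165430 + 24522561480274*t + 70811281495237*t^2 + 105010289355485*t^3.
(124098705165430 + 24522561480274*t + 70811281495237*t^2 + 105010289355485*t^3)^{24} mod (140244688102777,f) = 15299446479165 + 12169381725997*t + 96840014244743*t^2 + 6538729205644*t^3.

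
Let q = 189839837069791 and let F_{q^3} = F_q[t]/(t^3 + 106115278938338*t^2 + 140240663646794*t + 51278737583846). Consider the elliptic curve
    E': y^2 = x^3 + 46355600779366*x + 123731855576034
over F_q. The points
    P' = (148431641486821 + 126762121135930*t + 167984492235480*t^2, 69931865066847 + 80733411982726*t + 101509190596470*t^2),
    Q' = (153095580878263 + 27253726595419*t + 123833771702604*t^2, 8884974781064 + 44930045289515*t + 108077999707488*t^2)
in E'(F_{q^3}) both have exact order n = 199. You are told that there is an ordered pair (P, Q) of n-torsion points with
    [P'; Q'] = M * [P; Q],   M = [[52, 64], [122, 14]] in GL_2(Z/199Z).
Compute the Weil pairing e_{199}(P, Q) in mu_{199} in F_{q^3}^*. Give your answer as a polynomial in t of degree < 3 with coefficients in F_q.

51201621937644 + 115931445860755*t + 91378339867641*t^2

e_{199} is bilinear + alternating on E[199], so e_{199}(52*P + 64*Q, 122*P + 14*Q) = e_{199}(P,Q)^(52*14-64*122).
Inverting 84 mod 199: 154. Thus e_{199}(P,Q) = e(P',Q')^{154}.
Double-and-add over 11000111: 8-1 doublings, 5-1 additions; each step l_{T,T}/v_{2T} or l_{T,P'}/v at Q'+S for random S.
f_P(D_Q)/f_Q(D_P) = 43339531327417 + 52396408187571*t + 144447497701368*t^2.
Finally e_{199}(P,Q) = 51201621937644 + 115931445860755*t + 91378339867641*t^2.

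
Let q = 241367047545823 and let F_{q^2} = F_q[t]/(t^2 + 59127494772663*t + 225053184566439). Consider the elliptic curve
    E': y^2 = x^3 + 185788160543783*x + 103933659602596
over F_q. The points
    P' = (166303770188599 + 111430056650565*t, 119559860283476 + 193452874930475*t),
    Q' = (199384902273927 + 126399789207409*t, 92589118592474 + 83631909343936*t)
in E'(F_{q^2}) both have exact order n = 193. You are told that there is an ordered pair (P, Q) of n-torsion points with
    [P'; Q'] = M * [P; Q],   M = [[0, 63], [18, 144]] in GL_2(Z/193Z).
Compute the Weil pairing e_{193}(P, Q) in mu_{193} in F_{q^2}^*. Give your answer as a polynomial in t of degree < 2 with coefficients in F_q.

Alternating bilinearity on E[193] (values in mu_{193} in F_{241367047545823^2}) gives e(P',Q') = e(P,Q)^det(M).
det(M) mod 193 = 24; its inverse in (Z/193)^* is 185 (check: 24*185 mod 193 = 1).
Build f_{193,P'} and f_{193,Q'} via the 8-bit ladder of 193=11000001_2; evaluate at shifted divisors; quotient in F_{241367047545823^2}.
Miller gives e_{193}(P',Q') = 127899307398449 + 210587780301181*t in F_{241367047545823^2}.
e_{193}(P,Q) = (127899307398449 + 210587780301181*t)^{185} = 199441433847878 + 227273287007026*t.

199441433847878 + 227273287007026*t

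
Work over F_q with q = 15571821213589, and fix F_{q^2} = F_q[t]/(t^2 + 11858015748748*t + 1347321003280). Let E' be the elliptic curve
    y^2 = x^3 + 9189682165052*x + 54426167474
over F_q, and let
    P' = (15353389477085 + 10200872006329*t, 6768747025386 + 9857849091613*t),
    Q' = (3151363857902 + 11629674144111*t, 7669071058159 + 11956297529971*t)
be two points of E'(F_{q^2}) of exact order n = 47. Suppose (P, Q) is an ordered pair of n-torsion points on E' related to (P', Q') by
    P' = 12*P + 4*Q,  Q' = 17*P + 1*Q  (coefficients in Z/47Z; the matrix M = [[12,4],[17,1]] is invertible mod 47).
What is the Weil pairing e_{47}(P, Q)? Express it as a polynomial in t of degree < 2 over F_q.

e_{47}(aP+bQ,cP+dQ) = e_{47}(P,Q)^(ad-bc); with (a,b,c,d)=(12,4,17,1) this gives the det-47 law.
12*1 - 4*17 = -56; reduced mod 47: det = 38, inverse 26.
Miller loop for e_{47} over F_{15571821213589^2}: bits of 47 = 101111; 5 double steps + 4 add steps, l/v at each.
f_P(D_Q)/f_Q(D_P) = 12015378544170 + 4555131101292*t.
Raise to 26: e(P,Q) = 10915113085152 + 7864946280952*t in mu_{47}.

10915113085152 + 7864946280952*t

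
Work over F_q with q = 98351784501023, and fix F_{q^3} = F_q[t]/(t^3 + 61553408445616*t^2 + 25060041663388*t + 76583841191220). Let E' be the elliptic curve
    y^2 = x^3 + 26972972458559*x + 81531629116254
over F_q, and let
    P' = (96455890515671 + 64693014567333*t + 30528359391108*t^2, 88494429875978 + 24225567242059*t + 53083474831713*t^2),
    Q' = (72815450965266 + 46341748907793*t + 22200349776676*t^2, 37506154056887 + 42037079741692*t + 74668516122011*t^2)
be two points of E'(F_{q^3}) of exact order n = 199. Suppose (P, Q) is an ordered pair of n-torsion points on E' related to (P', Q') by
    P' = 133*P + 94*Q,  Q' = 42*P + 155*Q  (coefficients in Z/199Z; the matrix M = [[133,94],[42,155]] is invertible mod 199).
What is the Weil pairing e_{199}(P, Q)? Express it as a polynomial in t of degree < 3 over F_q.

88774371299724 + 11008816390881*t + 84011085527910*t^2

Alternating bilinearity on E[199] (values in mu_{199} in F_{98351784501023^3}) gives e(P',Q') = e(P,Q)^det(M).
So e_{199}(P,Q) = e_{199}(P',Q')^{134}, since 150*134 = 1 mod 199.
Run Miller on y^2=x^3+26972972458559*x+81531629116254 over F_{98351784501023}: ladder 11000111 (8 bits); e = f_P(D_Q)/f_Q(D_P).
Miller gives e_{199}(P',Q') = 1910228652966 + 63433081794421*t + 59276164663847*t^2 in F_{98351784501023^3}.
Thus e_{199}(P,Q) = 88774371299724 + 11008816390881*t + 84011085527910*t^2.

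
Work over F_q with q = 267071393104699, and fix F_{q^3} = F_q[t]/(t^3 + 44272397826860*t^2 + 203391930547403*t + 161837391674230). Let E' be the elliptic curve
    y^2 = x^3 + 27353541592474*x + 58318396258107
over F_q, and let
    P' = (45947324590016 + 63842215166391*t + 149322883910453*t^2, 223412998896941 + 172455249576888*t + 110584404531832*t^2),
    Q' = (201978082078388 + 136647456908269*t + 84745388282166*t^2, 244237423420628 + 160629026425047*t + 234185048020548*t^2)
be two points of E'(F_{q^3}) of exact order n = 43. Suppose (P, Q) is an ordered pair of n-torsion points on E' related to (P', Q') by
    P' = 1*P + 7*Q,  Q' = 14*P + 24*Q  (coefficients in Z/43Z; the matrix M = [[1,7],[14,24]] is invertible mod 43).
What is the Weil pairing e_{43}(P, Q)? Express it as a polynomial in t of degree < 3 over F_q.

100349126450323 + 196712476372804*t + 3252689728235*t^2

Since e_{43}(P,P)=e_{43}(Q,Q)=1 and e_{43}(Q,P)=e_{43}(P,Q)^{-1}, expanding e_{43}(1*P + 7*Q,14*P + 24*Q) leaves e(P,Q)^det(M).
Inverting 12 mod 43: 18. Thus e_{43}(P,Q) = e(P',Q')^{18}.
Run Miller on y^2=x^3+27353541592474*x+58318396258107 over F_{267071393104699}: ladder 101011 (6 bits); e = f_P(D_Q)/f_Q(D_P).
Miller gives e_{43}(P',Q') = 244302698251849 + 159500941617551*t + 48857759004592*t^2 in F_{267071393104699^3}.
Thus e_{43}(P,Q) = 100349126450323 + 196712476372804*t + 3252689728235*t^2.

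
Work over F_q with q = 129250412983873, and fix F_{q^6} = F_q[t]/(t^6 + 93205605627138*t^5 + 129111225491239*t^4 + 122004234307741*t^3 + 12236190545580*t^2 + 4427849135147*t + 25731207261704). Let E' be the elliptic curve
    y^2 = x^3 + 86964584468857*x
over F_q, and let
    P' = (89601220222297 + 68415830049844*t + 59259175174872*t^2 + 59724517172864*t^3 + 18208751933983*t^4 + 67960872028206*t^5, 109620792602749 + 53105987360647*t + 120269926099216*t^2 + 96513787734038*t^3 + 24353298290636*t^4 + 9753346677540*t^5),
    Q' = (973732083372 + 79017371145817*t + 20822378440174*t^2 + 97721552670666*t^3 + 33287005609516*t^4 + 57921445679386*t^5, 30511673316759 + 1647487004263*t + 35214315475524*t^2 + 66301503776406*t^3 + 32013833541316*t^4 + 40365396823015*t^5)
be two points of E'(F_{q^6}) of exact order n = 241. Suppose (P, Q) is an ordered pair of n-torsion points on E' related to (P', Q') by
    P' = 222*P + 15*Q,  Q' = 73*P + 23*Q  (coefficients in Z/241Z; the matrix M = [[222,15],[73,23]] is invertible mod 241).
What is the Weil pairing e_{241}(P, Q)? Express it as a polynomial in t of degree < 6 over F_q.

The 241-Weil pairing on E[241] over F_{129250412983873} is alternating-bilinear: e_{241}(P',Q') = e_{241}(P,Q)^det(M).
det(M) mod 241 = 155; its inverse in (Z/241)^* is 14 (check: 155*14 mod 241 = 1).
8-bit Miller (11110001) on E'/F_{129250412983873} with a'=86964584468857, b'=0: accumulate tangent/chord ratios at Q'+S and P'+S'.
e_{241}(P',Q') = 25382155076044 + 58092656874258*t + 84039373746864*t^2 + 78071080816033*t^3 + 2762681998287*t^4 + 108355478860973*t^5.
(25382155076044 + 58092656874258*t + 84039373746864*t^2 + 78071080816033*t^3 + 2762681998287*t^4 + 108355478860973*t^5)^{14} mod (129250412983873,f) = 105074442691857 + 94446002454538*t + 111859814351228*t^2 + 51332005798862*t^3 + 23500288935823*t^4 + 124359701841146*t^5.

105074442691857 + 94446002454538*t + 111859814351228*t^2 + 51332005798862*t^3 + 23500288935823*t^4 + 124359701841146*t^5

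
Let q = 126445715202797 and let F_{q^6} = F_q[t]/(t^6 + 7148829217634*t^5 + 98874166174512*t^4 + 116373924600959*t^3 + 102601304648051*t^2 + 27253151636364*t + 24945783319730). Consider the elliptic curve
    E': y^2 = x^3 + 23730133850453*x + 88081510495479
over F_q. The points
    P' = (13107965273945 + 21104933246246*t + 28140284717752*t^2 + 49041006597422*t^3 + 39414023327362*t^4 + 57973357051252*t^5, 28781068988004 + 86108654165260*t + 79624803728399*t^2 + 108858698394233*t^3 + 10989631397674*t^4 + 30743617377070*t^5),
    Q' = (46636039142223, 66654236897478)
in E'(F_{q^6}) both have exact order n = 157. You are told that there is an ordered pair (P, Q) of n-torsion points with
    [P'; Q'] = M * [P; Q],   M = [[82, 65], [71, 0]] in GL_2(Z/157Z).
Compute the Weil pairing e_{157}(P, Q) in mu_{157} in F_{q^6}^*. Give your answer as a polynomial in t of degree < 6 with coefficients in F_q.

Alternating bilinearity on E[157] (values in mu_{157} in F_{126445715202797^6}) gives e(P',Q') = e(P,Q)^det(M).
det(M) mod 157 = 95; its inverse in (Z/157)^* is 119 (check: 95*119 mod 157 = 1).
Double-and-add over 10011101: 8-1 doublings, 5-1 additions; each step l_{T,T}/v_{2T} or l_{T,P'}/v at Q'+S for random S.
Miller gives e_{157}(P',Q') = 93547139856519 + 117822722998408*t + 20937627486361*t^2 + 105451762976703*t^3 + 116985094911184*t^4 + 57256872064905*t^5 in F_{126445715202797^6}.
Raise to 119: e(P,Q) = 80352917260520 + 107781528435504*t + 49194974904052*t^2 + 60699984957753*t^3 + 123926800396927*t^4 + 123944289911803*t^5 in mu_{157}.

80352917260520 + 107781528435504*t + 49194974904052*t^2 + 60699984957753*t^3 + 123926800396927*t^4 + 123944289911803*t^5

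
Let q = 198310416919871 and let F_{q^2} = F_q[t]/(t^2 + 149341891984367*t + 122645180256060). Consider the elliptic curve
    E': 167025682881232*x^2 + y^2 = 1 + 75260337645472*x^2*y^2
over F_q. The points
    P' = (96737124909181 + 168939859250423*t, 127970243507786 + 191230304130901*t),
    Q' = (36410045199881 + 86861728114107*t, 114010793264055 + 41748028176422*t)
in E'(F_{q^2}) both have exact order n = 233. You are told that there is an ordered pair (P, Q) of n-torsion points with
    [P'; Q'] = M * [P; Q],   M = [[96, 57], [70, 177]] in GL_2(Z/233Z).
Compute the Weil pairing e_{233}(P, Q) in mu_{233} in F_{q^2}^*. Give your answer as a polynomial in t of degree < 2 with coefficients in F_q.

59484172047565 + 179349718394480*t

e_{233} is bilinear + alternating on E[233], so e_{233}(96*P + 57*Q, 70*P + 177*Q) = e_{233}(P,Q)^(96*177-57*70).
Hence e(P,Q) = e(P',Q')^{157} where 157 = 187^{-1} mod 233.
Map (x,y)_Ed via u=(1+y)/(1-y), v=(1+y)/((1-y)x) to Montgomery A=8405815923046,B=61694307855287; then to (a',b')=(132840190677400,72481912202457).
Run Miller on y^2=x^3+132840190677400*x+72481912202457 over F_{198310416919871}: ladder 11101001 (8 bits); e = f_P(D_Q)/f_Q(D_P).
f_P(D_Q)/f_Q(D_P) = 192158305553210 + 95109391408894*t.
Thus e_{233}(P,Q) = 59484172047565 + 179349718394480*t.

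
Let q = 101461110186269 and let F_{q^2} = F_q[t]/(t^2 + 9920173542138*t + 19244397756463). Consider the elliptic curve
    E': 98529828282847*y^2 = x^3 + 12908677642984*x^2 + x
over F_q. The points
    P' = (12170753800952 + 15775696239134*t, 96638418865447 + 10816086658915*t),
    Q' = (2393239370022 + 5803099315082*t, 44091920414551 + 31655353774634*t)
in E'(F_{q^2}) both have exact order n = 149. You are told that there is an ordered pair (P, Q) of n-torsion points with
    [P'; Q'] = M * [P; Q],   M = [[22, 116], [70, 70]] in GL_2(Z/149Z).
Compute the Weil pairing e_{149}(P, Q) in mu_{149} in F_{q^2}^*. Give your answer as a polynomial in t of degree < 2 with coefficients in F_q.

58181966743385 + 41239934801538*t

Since e_{149}(P,P)=e_{149}(Q,Q)=1 and e_{149}(Q,P)=e_{149}(P,Q)^{-1}, expanding e_{149}(22*P + 116*Q,70*P + 70*Q) leaves e(P,Q)^det(M).
Inverting 125 mod 149: 31. Thus e_{149}(P,Q) = e(P',Q')^{31}.
(x,y)|->(39082205619489x+81542847416784,39082205619489y) sends E' to y^2=x^3+64192787731828*x+26517541354854.
Miller loop for e_{149} over F_{101461110186269^2}: bits of 149 = 10010101; 7 double steps + 3 add steps, l/v at each.
The quotient is 39023678261927 + 84309083748687*t.
Raise to 31: e(P,Q) = 58181966743385 + 41239934801538*t in mu_{149}.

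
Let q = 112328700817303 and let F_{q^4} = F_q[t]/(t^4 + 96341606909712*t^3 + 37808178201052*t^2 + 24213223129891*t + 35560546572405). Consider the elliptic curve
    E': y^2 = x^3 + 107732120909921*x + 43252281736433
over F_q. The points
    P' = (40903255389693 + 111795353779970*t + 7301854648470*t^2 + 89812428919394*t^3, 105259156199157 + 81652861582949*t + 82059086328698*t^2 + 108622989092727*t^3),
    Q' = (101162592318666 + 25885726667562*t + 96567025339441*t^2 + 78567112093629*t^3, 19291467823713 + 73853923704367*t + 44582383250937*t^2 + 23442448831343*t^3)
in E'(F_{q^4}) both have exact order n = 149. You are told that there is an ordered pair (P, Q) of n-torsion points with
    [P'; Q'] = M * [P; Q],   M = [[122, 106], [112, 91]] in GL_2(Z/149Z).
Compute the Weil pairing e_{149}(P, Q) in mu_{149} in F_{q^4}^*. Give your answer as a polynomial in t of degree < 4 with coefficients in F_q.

e_{149} is bilinear + alternating on E[149], so e_{149}(122*P + 106*Q, 112*P + 91*Q) = e_{149}(P,Q)^(122*91-106*112).
122*91 - 106*112 = -770; reduced mod 149: det = 124, inverse 143.
Build f_{149,P'} and f_{149,Q'} via the 8-bit ladder of 149=10010101_2; evaluate at shifted divisors; quotient in F_{112328700817303^4}.
Result: e(P',Q') = 61631584371466 + 75350135862128*t + 89581671082922*t^2 + 16221857390178*t^3.
Hence e(P,Q) = 36937800976187 + 11382811925122*t + 35183543261118*t^2 + 101217928883027*t^3 in F_{112328700817303^4}^*.

36937800976187 + 11382811925122*t + 35183543261118*t^2 + 101217928883027*t^3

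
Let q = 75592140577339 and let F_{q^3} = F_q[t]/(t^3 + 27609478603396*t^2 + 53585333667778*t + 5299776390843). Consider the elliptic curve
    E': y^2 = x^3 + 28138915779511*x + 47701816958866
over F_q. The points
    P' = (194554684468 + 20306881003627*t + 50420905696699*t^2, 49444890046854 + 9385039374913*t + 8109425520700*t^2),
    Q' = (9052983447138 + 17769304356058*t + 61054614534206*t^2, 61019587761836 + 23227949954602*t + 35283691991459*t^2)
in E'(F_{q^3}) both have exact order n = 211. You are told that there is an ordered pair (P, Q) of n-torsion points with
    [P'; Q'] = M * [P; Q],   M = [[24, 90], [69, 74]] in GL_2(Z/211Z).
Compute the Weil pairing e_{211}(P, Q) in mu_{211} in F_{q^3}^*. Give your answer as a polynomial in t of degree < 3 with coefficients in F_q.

e_{211} is bilinear + alternating on E[211], so e_{211}(24*P + 90*Q, 69*P + 74*Q) = e_{211}(P,Q)^(24*74-90*69).
Inverting 208 mod 211: 70. Thus e_{211}(P,Q) = e(P',Q')^{70}.
Run Miller on y^2=x^3+28138915779511*x+47701816958866 over F_{75592140577339}: ladder 11010011 (8 bits); e = f_P(D_Q)/f_Q(D_P).
Result: e(P',Q') = 10715193315762 + 72092924715143*t + 72314442141111*t^2.
(10715193315762 + 72092924715143*t + 72314442141111*t^2)^{70} mod (75592140577339,f) = 26201945139997 + 61295370713927*t + 57677729257718*t^2.

26201945139997 + 61295370713927*t + 57677729257718*t^2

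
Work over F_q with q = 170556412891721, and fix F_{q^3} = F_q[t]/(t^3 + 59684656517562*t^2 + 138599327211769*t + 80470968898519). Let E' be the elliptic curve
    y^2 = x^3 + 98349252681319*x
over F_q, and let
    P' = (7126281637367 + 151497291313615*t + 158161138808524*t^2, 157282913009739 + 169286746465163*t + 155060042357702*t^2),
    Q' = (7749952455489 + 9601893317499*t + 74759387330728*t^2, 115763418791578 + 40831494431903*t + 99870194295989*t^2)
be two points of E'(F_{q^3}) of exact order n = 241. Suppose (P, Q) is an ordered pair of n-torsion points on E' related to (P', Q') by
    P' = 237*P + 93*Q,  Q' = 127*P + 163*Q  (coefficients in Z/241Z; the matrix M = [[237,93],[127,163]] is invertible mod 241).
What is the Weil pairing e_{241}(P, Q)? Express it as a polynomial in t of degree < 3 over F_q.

98881913138312 + 31561954083022*t + 85858334642401*t^2

e_{241}(aP+bQ,cP+dQ) = e_{241}(P,Q)^(ad-bc); with (a,b,c,d)=(237,93,127,163) this gives the det-241 law.
237*163 - 93*127 = 26820; reduced mod 241: det = 69, inverse 7.
Build f_{241,P'} and f_{241,Q'} via the 8-bit ladder of 241=11110001_2; evaluate at shifted divisors; quotient in F_{170556412891721^3}.
f_P(D_Q)/f_Q(D_P) = 22995340918512 + 137903964544949*t + 81691662642121*t^2.
Thus e_{241}(P,Q) = 98881913138312 + 31561954083022*t + 85858334642401*t^2.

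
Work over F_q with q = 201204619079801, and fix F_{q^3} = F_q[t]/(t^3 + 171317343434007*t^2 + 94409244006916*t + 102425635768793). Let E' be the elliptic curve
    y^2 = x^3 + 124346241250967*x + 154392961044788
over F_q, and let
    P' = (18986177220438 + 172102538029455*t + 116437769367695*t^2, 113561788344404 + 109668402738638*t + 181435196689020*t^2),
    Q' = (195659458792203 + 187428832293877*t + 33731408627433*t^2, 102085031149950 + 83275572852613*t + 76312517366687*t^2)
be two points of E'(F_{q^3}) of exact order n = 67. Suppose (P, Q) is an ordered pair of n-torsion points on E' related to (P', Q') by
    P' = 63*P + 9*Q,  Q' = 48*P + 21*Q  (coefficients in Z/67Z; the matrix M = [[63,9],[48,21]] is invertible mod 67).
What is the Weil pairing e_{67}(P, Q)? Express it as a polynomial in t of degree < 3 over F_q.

e_{67}(aP+bQ,cP+dQ) = e_{67}(P,Q)^(ad-bc); with (a,b,c,d)=(63,9,48,21) this gives the det-67 law.
det M = 63*21 - 9*48 = 891 = 20 (mod 67); 20^{-1} = 57 (mod 67).
Build f_{67,P'} and f_{67,Q'} via the 7-bit ladder of 67=1000011_2; evaluate at shifted divisors; quotient in F_{201204619079801^3}.
The quotient is 141200946105070 + 2489374110889*t + 154768826595419*t^2.
Raise to 57: e(P,Q) = 17017104163761 + 158529305635484*t + 105396350708518*t^2 in mu_{67}.

17017104163761 + 158529305635484*t + 105396350708518*t^2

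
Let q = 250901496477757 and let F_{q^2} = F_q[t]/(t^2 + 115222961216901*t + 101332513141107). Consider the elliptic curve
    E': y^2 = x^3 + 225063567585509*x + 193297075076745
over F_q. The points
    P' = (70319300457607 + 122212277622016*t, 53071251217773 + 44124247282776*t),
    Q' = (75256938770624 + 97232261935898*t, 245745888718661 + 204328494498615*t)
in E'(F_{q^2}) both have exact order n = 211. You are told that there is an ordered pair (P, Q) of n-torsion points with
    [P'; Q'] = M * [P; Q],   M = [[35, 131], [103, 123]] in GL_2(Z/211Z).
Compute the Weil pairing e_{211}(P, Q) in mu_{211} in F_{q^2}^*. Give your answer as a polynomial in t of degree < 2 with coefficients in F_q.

Under M = [[35,131],[103,123]] in GL_2(Z/211), e_{211}(P',Q') = e_{211}(P,Q)^(35*123-131*103 mod 211).
35*123 - 131*103 = -9188; reduced mod 211: det = 96, inverse 11.
n = 211 = (11010011)_2 (8 bits, wt 5); accumulate f_{211,P'}(Q'+S)/f_{211,P'}(S) along the 7-step ladder.
Result: e(P',Q') = 171137206023239 + 190596455587419*t.
Hence e(P,Q) = 106456047143009 + 241719382654141*t in F_{250901496477757^2}^*.

106456047143009 + 241719382654141*t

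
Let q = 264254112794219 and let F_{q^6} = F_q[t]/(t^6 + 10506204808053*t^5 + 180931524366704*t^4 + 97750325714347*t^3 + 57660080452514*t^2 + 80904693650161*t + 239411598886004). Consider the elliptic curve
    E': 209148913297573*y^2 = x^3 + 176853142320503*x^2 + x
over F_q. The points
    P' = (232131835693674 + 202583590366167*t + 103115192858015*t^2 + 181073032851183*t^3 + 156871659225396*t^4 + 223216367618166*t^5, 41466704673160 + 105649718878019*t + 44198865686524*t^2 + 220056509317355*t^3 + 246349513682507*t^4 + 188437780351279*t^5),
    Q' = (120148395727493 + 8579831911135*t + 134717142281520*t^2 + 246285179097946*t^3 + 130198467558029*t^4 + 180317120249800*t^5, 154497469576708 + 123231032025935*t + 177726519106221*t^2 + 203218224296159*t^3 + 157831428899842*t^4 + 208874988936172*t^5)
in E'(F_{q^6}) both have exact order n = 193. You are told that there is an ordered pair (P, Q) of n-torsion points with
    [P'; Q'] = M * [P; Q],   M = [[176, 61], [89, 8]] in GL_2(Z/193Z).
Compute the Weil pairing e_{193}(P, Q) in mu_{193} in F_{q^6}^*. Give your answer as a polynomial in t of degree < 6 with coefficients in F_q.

65807217899329 + 121639369660325*t + 159001926400553*t^2 + 92297047323324*t^3 + 250916159703862*t^4 + 189815412137699*t^5

e_{193}(aP+bQ,cP+dQ) = e_{193}(P,Q)^(ad-bc); with (a,b,c,d)=(176,61,89,8) this gives the det-193 law.
det M = 176*8 - 61*89 = -4021 = 32 (mod 193); 32^{-1} = 187 (mod 193).
Undo Montgomery via alpha=141050891873533, beta=88933899488953: (a',b')=(188904772035130,188536513902456) over F_{264254112794219}.
Double-and-add over 11000001: 8-1 doublings, 3-1 additions; each step l_{T,T}/v_{2T} or l_{T,P'}/v at Q'+S for random S.
f_P(D_Q)/f_Q(D_P) = 101936114938725 + 145286756674730*t + 255627709151173*t^2 + 175566445056976*t^3 + 185974438262143*t^4 + 94499623292669*t^5.
Raise to 187: e(P,Q) = 65807217899329 + 121639369660325*t + 159001926400553*t^2 + 92297047323324*t^3 + 250916159703862*t^4 + 189815412137699*t^5 in mu_{193}.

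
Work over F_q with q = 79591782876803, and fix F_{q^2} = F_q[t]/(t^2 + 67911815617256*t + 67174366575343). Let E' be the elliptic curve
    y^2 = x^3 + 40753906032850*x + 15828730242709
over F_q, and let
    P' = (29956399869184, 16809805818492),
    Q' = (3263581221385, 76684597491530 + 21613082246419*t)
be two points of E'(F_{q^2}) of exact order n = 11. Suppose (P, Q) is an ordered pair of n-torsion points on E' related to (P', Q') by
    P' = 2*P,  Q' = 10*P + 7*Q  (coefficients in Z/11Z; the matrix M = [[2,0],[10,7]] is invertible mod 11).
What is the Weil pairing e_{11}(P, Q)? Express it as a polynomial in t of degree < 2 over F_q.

63413983894224 + 16876043368755*t

e_{11} is bilinear + alternating on E[11], so e_{11}(2*P, 10*P + 7*Q) = e_{11}(P,Q)^(2*7-0*10).
2*7 - 0*10 = 14; reduced mod 11: det = 3, inverse 4.
Double-and-add over 1011: 4-1 doublings, 3-1 additions; each step l_{T,T}/v_{2T} or l_{T,P'}/v at Q'+S for random S.
e_{11}(P',Q') = 23817591197632 + 77357428532069*t.
e_{11}(P,Q) = (23817591197632 + 77357428532069*t)^{4} = 63413983894224 + 16876043368755*t.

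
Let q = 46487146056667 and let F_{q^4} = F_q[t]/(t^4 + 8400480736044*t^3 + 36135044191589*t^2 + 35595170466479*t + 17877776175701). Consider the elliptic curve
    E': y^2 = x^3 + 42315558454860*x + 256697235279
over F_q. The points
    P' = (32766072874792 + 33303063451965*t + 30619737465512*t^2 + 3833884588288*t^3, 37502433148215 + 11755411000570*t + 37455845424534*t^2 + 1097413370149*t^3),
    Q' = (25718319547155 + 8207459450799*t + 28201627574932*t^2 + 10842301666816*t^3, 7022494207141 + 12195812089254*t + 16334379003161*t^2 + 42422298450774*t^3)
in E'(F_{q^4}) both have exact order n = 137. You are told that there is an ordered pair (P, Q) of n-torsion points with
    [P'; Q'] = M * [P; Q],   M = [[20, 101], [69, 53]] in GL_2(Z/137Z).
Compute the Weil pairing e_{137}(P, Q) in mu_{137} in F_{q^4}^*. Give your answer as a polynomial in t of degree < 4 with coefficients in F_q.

The 137-Weil pairing on E[137] over F_{46487146056667} is alternating-bilinear: e_{137}(P',Q') = e_{137}(P,Q)^det(M).
det M = 20*53 - 101*69 = -5909 = 119 (mod 137); 119^{-1} = 38 (mod 137).
Run Miller on y^2=x^3+42315558454860*x+256697235279 over F_{46487146056667}: ladder 10001001 (8 bits); e = f_P(D_Q)/f_Q(D_P).
Miller gives e_{137}(P',Q') = 27489602534928 + 20962011720133*t + 11945717822231*t^2 + 37613439376490*t^3 in F_{46487146056667^4}.
Finally e_{137}(P,Q) = 41906213596029 + 43152228814582*t + 12678823897350*t^2 + 28919620168747*t^3.

41906213596029 + 43152228814582*t + 12678823897350*t^2 + 28919620168747*t^3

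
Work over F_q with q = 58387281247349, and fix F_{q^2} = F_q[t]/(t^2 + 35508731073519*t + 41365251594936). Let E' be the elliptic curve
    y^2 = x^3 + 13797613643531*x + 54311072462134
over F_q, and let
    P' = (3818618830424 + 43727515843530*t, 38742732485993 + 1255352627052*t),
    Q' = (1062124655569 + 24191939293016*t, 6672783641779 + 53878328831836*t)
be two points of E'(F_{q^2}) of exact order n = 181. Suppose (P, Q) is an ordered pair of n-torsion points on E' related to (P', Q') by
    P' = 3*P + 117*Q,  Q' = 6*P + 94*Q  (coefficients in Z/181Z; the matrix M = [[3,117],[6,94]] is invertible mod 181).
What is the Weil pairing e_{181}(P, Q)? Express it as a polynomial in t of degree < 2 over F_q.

Under M = [[3,117],[6,94]] in GL_2(Z/181), e_{181}(P',Q') = e_{181}(P,Q)^(3*94-117*6 mod 181).
Hence e(P,Q) = e(P',Q')^{78} where 78 = 123^{-1} mod 181.
Miller loop for e_{181} over F_{58387281247349^2}: bits of 181 = 10110101; 7 double steps + 4 add steps, l/v at each.
Result: e(P',Q') = 30838855186503 + 48790307574098*t.
Thus e_{181}(P,Q) = 55198436220375 + 43582173890425*t.

55198436220375 + 43582173890425*t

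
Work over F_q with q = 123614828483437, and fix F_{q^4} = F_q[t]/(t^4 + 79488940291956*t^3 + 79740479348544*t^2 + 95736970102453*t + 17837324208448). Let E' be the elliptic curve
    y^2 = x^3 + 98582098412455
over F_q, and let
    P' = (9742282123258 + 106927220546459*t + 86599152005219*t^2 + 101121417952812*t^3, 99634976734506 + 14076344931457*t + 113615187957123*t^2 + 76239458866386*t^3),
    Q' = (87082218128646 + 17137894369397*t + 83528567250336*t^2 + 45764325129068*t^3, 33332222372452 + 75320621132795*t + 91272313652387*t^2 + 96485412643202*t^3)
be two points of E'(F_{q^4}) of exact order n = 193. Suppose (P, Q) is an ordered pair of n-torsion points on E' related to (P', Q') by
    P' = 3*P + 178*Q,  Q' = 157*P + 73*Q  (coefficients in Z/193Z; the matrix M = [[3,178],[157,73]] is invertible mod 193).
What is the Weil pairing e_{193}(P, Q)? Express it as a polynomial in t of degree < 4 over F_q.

27691011872479 + 123206273471428*t + 4167427384398*t^2 + 2561502832235*t^3

Since e_{193}(P,P)=e_{193}(Q,Q)=1 and e_{193}(Q,P)=e_{193}(P,Q)^{-1}, expanding e_{193}(3*P + 178*Q,157*P + 73*Q) leaves e(P,Q)^det(M).
Inverting 65 mod 193: 98. Thus e_{193}(P,Q) = e(P',Q')^{98}.
Build f_{193,P'} and f_{193,Q'} via the 8-bit ladder of 193=11000001_2; evaluate at shifted divisors; quotient in F_{123614828483437^4}.
e_{193}(P',Q') = 14935150348709 + 8456191536298*t + 91398291939965*t^2 + 118577149471394*t^3.
Thus e_{193}(P,Q) = 27691011872479 + 123206273471428*t + 4167427384398*t^2 + 2561502832235*t^3.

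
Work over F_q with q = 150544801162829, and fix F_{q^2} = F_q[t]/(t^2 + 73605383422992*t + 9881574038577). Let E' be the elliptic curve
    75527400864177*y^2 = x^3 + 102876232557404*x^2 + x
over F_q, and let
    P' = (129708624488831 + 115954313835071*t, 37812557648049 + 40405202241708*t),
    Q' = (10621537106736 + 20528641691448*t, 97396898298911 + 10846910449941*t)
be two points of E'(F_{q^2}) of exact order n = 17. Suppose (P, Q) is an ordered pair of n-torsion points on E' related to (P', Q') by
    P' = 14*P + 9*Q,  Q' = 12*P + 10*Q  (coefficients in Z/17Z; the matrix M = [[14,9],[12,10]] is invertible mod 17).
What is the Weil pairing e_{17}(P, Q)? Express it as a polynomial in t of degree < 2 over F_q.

58232827441540 + 125588750116169*t

Since e_{17}(P,P)=e_{17}(Q,Q)=1 and e_{17}(Q,P)=e_{17}(P,Q)^{-1}, expanding e_{17}(14*P + 9*Q,12*P + 10*Q) leaves e(P,Q)^det(M).
Hence e(P,Q) = e(P',Q')^{8} where 8 = 15^{-1} mod 17.
(x,y)|->(41214749717922x+27340477136273,41214749717922y) sends E' to y^2=x^3+34049240691501*x+73300991435032.
Run Miller on y^2=x^3+34049240691501*x+73300991435032 over F_{150544801162829}: ladder 10001 (5 bits); e = f_P(D_Q)/f_Q(D_P).
So e_{17}(P',Q') = 108096616219688 + 94503720492465*t.
Hence e(P,Q) = 58232827441540 + 125588750116169*t in F_{150544801162829^2}^*.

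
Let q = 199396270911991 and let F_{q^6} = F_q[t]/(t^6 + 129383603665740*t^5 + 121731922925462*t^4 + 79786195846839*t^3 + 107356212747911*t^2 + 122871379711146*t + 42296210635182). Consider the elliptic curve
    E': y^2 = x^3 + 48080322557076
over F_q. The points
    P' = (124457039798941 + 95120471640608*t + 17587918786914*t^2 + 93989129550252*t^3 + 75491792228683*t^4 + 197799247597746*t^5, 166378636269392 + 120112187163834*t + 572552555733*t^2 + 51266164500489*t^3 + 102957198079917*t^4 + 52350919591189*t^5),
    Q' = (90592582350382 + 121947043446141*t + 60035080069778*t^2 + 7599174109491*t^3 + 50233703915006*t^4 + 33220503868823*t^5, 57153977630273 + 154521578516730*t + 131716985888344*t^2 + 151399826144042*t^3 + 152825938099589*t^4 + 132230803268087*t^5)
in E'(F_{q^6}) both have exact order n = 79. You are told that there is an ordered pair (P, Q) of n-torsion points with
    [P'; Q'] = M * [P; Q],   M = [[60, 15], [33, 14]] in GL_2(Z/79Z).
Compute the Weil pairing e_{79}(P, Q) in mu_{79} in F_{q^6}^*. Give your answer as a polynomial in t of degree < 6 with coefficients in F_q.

e_{79}(aP+bQ,cP+dQ) = e_{79}(P,Q)^(ad-bc); with (a,b,c,d)=(60,15,33,14) this gives the det-79 law.
Hence e(P,Q) = e(P',Q')^{30} where 30 = 29^{-1} mod 79.
Double-and-add over 1001111: 7-1 doublings, 5-1 additions; each step l_{T,T}/v_{2T} or l_{T,P'}/v at Q'+S for random S.
The quotient is 28140213777022 + 80613619598621*t + 129362051387254*t^2 + 117215038696720*t^3 + 64657424184761*t^4 + 81066517557070*t^5.
Finally e_{79}(P,Q) = 65894460863114 + 23032709257392*t + 157200696082692*t^2 + 110049873094840*t^3 + 113545436624363*t^4 + 105961353070612*t^5.

65894460863114 + 23032709257392*t + 157200696082692*t^2 + 110049873094840*t^3 + 113545436624363*t^4 + 105961353070612*t^5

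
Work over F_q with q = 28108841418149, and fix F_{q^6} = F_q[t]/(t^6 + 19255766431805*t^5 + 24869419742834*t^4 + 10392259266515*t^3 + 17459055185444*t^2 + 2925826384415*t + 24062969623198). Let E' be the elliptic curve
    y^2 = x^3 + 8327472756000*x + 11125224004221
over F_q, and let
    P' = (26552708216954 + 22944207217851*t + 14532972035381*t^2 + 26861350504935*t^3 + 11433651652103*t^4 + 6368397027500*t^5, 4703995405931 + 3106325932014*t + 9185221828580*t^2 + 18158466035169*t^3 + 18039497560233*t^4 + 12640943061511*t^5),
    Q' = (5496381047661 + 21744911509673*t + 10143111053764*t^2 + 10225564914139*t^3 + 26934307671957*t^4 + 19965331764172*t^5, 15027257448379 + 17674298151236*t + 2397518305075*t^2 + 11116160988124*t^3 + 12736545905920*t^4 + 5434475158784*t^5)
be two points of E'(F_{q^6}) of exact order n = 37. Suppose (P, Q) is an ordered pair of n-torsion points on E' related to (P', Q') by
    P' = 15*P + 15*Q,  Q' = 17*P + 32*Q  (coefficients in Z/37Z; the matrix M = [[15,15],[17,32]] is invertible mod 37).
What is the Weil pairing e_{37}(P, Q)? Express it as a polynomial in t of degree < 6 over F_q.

4641173617698 + 8200909366783*t + 14429582474562*t^2 + 7894495161877*t^3 + 9761814927031*t^4 + 20391757579574*t^5

Under M = [[15,15],[17,32]] in GL_2(Z/37), e_{37}(P',Q') = e_{37}(P,Q)^(15*32-15*17 mod 37).
Inverting 3 mod 37: 25. Thus e_{37}(P,Q) = e(P',Q')^{25}.
n = 37 = (100101)_2 (6 bits, wt 3); accumulate f_{37,P'}(Q'+S)/f_{37,P'}(S) along the 5-step ladder.
The quotient is 8079986865180 + 27163459675825*t + 22100576836769*t^2 + 7326753843164*t^3 + 18752715570930*t^4 + 7723472175133*t^5.
Raise to 25: e(P,Q) = 4641173617698 + 8200909366783*t + 14429582474562*t^2 + 7894495161877*t^3 + 9761814927031*t^4 + 20391757579574*t^5 in mu_{37}.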